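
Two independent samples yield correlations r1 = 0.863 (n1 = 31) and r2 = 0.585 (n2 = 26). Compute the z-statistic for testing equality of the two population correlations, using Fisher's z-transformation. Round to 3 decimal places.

2.256

Fisher z-transforms: z1 = atanh(0.863) = 1.304981, z2 = atanh(0.585) = 0.670031; difference d = 0.634950
Var(d) = 1/28 + 1/23 = 0.0357143 + 0.0434783 = 0.0791926
z = d/√Var(d) = 0.634950 / √0.0791926 = 0.634950 / 0.281412 = 2.256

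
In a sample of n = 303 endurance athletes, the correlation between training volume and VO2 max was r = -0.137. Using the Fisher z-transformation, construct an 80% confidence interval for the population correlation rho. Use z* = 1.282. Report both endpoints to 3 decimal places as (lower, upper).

(-0.209, -0.064)

z_r = atanh(-0.137) = -0.137867;  SE = 1/√(n−3) = 1/√300 = 0.057735
z-limits: -0.137867 ± 1.282·0.057735 = -0.137867 ± 0.074016 = [-0.211883, -0.063851]
ρ-limits: (tanh -0.211883, tanh -0.063851) = (-0.209, -0.064)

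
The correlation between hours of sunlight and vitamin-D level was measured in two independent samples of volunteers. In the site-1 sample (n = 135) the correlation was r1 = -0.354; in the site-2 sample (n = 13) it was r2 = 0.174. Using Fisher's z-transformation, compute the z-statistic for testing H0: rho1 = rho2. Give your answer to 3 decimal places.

-1.664

z1 = atanh(-0.354) = -0.370009,  z2 = atanh(0.174) = 0.175789
SE = √(1/(n1−3) + 1/(n2−3)) = √(1/132 + 1/10) = √(0.0075758 + 0.1000000) = √0.1075758 = 0.327987
z = (z1 − z2)/SE = (-0.370009 − 0.175789) / 0.327987 = -0.545798 / 0.327987 = -1.664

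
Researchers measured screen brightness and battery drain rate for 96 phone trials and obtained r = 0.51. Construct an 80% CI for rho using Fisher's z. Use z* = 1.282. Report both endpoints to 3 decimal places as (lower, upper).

(0.405, 0.602)

z_r = atanh(0.51) = 0.562730;  SE = 1/√(n−3) = 1/√93 = 0.103695
z-limits: 0.562730 ± 1.282·0.103695 = 0.562730 ± 0.132937 = [0.429793, 0.695667]
ρ-limits: (tanh 0.429793, tanh 0.695667) = (0.405, 0.602)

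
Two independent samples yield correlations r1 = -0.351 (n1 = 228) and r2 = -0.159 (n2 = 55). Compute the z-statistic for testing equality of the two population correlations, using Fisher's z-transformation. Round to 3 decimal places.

z1 = atanh(-0.351) = -0.366584,  z2 = atanh(-0.159) = -0.160361
SE = √(1/(n1−3) + 1/(n2−3)) = √(1/225 + 1/52) = √(0.0044444 + 0.0192308) = √0.0236752 = 0.153867
z = (z1 − z2)/SE = (-0.366584 − (-0.160361)) / 0.153867 = -0.206223 / 0.153867 = -1.340

-1.340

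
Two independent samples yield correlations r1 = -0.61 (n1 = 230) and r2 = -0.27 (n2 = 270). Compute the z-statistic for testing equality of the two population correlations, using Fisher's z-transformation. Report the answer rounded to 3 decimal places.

z1 = atanh(-0.61) = -0.708921,  z2 = atanh(-0.27) = -0.276864
SE = √(1/(n1−3) + 1/(n2−3)) = √(1/227 + 1/267) = √(0.0044053 + 0.0037453) = √0.0081506 = 0.090281
z = (z1 − z2)/SE = (-0.708921 − (-0.276864)) / 0.090281 = -0.432057 / 0.090281 = -4.786

-4.786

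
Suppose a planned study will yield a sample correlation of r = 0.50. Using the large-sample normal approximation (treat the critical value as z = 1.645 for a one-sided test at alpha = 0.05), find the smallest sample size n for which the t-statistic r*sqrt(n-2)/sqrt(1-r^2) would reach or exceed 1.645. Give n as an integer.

r√(n−2)/√(1−r²) ≥ 1.645  ⇔  n−2 ≥ (1.645)²·(1−r²)/r²
(1−r²)/r² = (1−0.2500)/0.2500 = 3.0000
n ≥ 2 + 2.706025·3.0000 = 2 + 8.1181 = 10.1181
⌈10.1181⌉ = 11

11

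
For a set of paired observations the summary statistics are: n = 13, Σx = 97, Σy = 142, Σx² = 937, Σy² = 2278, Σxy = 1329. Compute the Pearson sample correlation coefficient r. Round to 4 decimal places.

S_xy = nΣxy − ΣxΣy = 13·1329 − 97·142 = 17277 − 13774 = 3503
S_xx = nΣx² − (Σx)² = 13·937 − 97² = 12181 − 9409 = 2772
S_yy = nΣy² − (Σy)² = 13·2278 − 142² = 29614 − 20164 = 9450
r = S_xy / √(S_xx·S_yy) = 3503 / √(2772·9450) = 3503 / √26195400 = 3503 / 5118.1442 = 0.6844

0.6844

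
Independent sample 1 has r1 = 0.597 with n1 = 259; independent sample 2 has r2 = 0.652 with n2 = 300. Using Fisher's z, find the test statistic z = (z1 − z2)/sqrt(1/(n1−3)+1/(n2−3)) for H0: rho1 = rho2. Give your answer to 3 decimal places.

Fisher z-transforms: z1 = atanh(0.597) = 0.688473, z2 = atanh(0.652) = 0.778770; difference d = -0.090297
Var(d) = 1/256 + 1/297 = 0.0039062 + 0.0033670 = 0.0072732
z = d/√Var(d) = -0.090297 / √0.0072732 = -0.090297 / 0.085283 = -1.059

-1.059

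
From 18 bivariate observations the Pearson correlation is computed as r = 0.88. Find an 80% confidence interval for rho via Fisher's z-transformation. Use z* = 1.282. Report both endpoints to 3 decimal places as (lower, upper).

z_r = atanh(0.88) = 1.375768;  SE = 1/√(n−3) = 1/√15 = 0.258199
z-limits: 1.375768 ± 1.282·0.258199 = 1.375768 ± 0.331011 = [1.044757, 1.706779]
ρ-limits: (tanh 1.044757, tanh 1.706779) = (0.780, 0.936)

(0.780, 0.936)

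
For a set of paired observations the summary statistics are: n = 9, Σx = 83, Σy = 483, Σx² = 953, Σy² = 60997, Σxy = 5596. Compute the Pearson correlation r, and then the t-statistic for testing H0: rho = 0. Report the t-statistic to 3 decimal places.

1.315

S_xy = nΣxy − ΣxΣy = 9·5596 − 83·483 = 50364 − 40089 = 10275
S_xx = nΣx² − (Σx)² = 9·953 − 83² = 8577 − 6889 = 1688
S_yy = nΣy² − (Σy)² = 9·60997 − 483² = 548973 − 233289 = 315684
r = S_xy / √(S_xx·S_yy) = 10275 / √(1688·315684) = 10275 / √532874592 = 10275 / 23084.0766 = 0.4451
t = r·√(n−2)/√(1−r²) = 0.4451·√7 / √(1−0.198114) = 1.177624 / 0.895481 = 1.315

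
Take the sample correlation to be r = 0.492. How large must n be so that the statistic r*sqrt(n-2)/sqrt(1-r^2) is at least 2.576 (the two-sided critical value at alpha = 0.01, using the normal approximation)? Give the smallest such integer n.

23

r√(n−2)/√(1−r²) ≥ 2.576  ⇔  n−2 ≥ (2.576)²·(1−r²)/r²
(1−r²)/r² = (1−0.242064)/0.242064 = 3.1311
n ≥ 2 + 6.635776·3.1311 = 2 + 20.7773 = 22.7773
⌈22.7773⌉ = 23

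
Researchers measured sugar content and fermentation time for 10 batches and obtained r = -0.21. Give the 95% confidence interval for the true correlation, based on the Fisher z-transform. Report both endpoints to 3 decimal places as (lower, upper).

(-0.742, 0.484)

z_r = atanh(-0.21) = -0.213171;  SE = 1/√(n−3) = 1/√7 = 0.377964
z-limits: -0.213171 ± 1.960·0.377964 = -0.213171 ± 0.740809 = [-0.953980, 0.527638]
ρ-limits: (tanh -0.953980, tanh 0.527638) = (-0.742, 0.484)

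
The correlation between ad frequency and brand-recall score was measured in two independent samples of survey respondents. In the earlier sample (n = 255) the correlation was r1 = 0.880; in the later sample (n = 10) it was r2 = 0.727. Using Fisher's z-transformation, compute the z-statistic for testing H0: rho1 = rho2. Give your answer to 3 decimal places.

z1 = atanh(0.880) = 1.375768,  z2 = atanh(0.727) = 0.922335
SE = √(1/(n1−3) + 1/(n2−3)) = √(1/252 + 1/7) = √(0.0039683 + 0.1428571) = √0.1468254 = 0.383178
z = (z1 − z2)/SE = (1.375768 − 0.922335) / 0.383178 = 0.453433 / 0.383178 = 1.183

1.183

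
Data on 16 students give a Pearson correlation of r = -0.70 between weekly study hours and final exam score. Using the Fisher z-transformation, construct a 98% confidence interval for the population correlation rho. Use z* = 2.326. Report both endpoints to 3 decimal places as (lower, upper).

Fisher z: z_r = atanh(r) = ½·ln((1+(-0.70))/(1−(-0.70))) = -0.867301
SE(z) = 1/√(n−3) = 1/√13 = 0.277350
98% ⇒ z* = 2.326; margin = 2.326·0.277350 = 0.645116
CI on z-scale: (-1.512417, -0.222185)
Back-transform: tanh(-1.512417) = -0.907367, tanh(-0.222185) = -0.218600

(-0.907, -0.219)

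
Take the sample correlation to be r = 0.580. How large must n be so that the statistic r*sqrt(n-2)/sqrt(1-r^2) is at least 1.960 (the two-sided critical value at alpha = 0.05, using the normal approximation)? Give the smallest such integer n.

r√(n−2)/√(1−r²) ≥ 1.960  ⇔  n−2 ≥ (1.960)²·(1−r²)/r²
(1−r²)/r² = (1−0.336400)/0.336400 = 1.9727
n ≥ 2 + 3.8416·1.9727 = 2 + 7.5783 = 9.5783
⌈9.5783⌉ = 10

10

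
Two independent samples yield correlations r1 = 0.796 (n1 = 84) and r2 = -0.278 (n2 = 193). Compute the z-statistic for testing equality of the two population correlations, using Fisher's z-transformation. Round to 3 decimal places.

z1 = atanh(0.796) = 1.087599,  z2 = atanh(-0.278) = -0.285513
SE = √(1/(n1−3) + 1/(n2−3)) = √(1/81 + 1/190) = √(0.0123457 + 0.0052632) = √0.0176089 = 0.132699
z = (z1 − z2)/SE = (1.087599 − (-0.285513)) / 0.132699 = 1.373112 / 0.132699 = 10.348

10.348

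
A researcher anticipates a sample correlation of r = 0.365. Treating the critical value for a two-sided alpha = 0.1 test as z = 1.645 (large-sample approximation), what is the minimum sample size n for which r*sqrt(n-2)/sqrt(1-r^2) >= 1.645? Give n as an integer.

r√(n−2)/√(1−r²) ≥ 1.645  ⇔  n−2 ≥ (1.645)²·(1−r²)/r²
(1−r²)/r² = (1−0.133225)/0.133225 = 6.5061
n ≥ 2 + 2.706025·6.5061 = 2 + 17.6057 = 19.6057
⌈19.6057⌉ = 20

20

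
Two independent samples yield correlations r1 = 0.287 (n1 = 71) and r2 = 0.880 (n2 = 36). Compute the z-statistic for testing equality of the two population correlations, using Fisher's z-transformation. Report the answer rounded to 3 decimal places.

Fisher z-transforms: z1 = atanh(0.287) = 0.295294, z2 = atanh(0.880) = 1.375768; difference d = -1.080474
Var(d) = 1/68 + 1/33 = 0.0147059 + 0.0303030 = 0.0450089
z = d/√Var(d) = -1.080474 / √0.0450089 = -1.080474 / 0.212153 = -5.093

-5.093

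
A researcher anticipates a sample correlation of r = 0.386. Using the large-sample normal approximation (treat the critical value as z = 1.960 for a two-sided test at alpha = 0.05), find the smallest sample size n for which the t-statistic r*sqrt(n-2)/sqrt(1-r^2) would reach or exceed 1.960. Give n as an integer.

r√(n−2)/√(1−r²) ≥ 1.960  ⇔  n−2 ≥ (1.960)²·(1−r²)/r²
(1−r²)/r² = (1−0.148996)/0.148996 = 5.7116
n ≥ 2 + 3.8416·5.7116 = 2 + 21.9417 = 23.9417
⌈23.9417⌉ = 24

24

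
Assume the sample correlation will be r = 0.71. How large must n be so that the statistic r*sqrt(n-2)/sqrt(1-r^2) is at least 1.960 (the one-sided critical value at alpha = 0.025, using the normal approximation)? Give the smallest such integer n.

6

r√(n−2)/√(1−r²) ≥ 1.960  ⇔  n−2 ≥ (1.960)²·(1−r²)/r²
(1−r²)/r² = (1−0.5041)/0.5041 = 0.9837
n ≥ 2 + 3.8416·0.9837 = 2 + 3.7790 = 5.7790
⌈5.7790⌉ = 6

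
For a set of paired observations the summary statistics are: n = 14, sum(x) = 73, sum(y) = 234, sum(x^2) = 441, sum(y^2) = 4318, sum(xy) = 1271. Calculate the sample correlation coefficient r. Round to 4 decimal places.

Numerator: nΣxy − (Σx)(Σy) = 14·1271 − (73)(234) = 712
Denominator: √[(nΣx²−(Σx)²)(nΣy²−(Σy)²)]
  nΣx²−(Σx)² = 14·441 − 5329 = 845;  nΣy²−(Σy)² = 14·4318 − 54756 = 5696
  √(845·5696) = √4813120 = 2193.8824
r = 712 / 2193.8824 = 0.3245

0.3245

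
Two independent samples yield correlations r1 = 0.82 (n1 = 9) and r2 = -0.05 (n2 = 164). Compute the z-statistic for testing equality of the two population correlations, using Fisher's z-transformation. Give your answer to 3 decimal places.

2.903

Fisher z-transforms: z1 = atanh(0.82) = 1.156817, z2 = atanh(-0.05) = -0.050042; difference d = 1.206859
Var(d) = 1/6 + 1/161 = 0.1666667 + 0.0062112 = 0.1728779
z = d/√Var(d) = 1.206859 / √0.1728779 = 1.206859 / 0.415786 = 2.903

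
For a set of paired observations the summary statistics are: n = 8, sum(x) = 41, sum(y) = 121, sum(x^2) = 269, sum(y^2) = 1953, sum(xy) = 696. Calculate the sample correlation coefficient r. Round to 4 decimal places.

S_xy = nΣxy − ΣxΣy = 8·696 − 41·121 = 5568 − 4961 = 607
S_xx = nΣx² − (Σx)² = 8·269 − 41² = 2152 − 1681 = 471
S_yy = nΣy² − (Σy)² = 8·1953 − 121² = 15624 − 14641 = 983
r = S_xy / √(S_xx·S_yy) = 607 / √(471·983) = 607 / √462993 = 607 / 680.4359 = 0.8921

0.8921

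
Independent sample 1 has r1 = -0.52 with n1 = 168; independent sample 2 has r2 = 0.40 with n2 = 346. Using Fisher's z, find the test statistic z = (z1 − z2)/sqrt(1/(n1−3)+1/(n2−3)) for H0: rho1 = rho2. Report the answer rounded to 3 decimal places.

-10.555

z1 = atanh(-0.52) = -0.576340,  z2 = atanh(0.40) = 0.423649
SE = √(1/(n1−3) + 1/(n2−3)) = √(1/165 + 1/343) = √(0.0060606 + 0.0029155) = √0.0089761 = 0.094742
z = (z1 − z2)/SE = (-0.576340 − 0.423649) / 0.094742 = -0.999989 / 0.094742 = -10.555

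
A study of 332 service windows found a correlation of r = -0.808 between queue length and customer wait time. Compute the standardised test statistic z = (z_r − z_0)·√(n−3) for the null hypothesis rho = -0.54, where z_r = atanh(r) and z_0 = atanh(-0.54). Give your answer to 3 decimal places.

Fisher z: atanh(-0.808) = -1.121241, atanh(-0.54) = -0.604156
z = (z_r − z_0)·√(n−3) = (-1.121241 − (-0.604156))·√329 = -0.517085 · 18.138357 = -9.379

-9.379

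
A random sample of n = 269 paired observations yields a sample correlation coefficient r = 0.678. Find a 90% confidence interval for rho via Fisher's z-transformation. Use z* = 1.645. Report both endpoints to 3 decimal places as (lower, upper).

(0.620, 0.729)

Fisher z: z_r = atanh(r) = ½·ln((1+0.678)/(1−0.678)) = 0.825403
SE(z) = 1/√(n−3) = 1/√266 = 0.061314
90% ⇒ z* = 1.645; margin = 1.645·0.061314 = 0.100862
CI on z-scale: (0.724541, 0.926265)
Back-transform: tanh(0.724541) = 0.619714, tanh(0.926265) = 0.728848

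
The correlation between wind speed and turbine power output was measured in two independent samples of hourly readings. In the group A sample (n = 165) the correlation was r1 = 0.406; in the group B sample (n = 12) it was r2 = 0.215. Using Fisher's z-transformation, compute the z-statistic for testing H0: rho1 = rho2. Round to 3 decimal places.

z1 = atanh(0.406) = 0.430812,  z2 = atanh(0.215) = 0.218408
SE = √(1/(n1−3) + 1/(n2−3)) = √(1/162 + 1/9) = √(0.0061728 + 0.1111111) = √0.1172839 = 0.342467
z = (z1 − z2)/SE = (0.430812 − 0.218408) / 0.342467 = 0.212404 / 0.342467 = 0.620

0.620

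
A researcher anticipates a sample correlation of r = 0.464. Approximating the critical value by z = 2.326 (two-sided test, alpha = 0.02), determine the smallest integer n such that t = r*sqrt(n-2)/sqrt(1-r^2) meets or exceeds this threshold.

Need r·√(n−2)/√(1−r²) ≥ 2.326
√(n−2) ≥ 2.326·√(1−0.215296) / 0.464 = 2.326·0.885835 / 0.464 = 4.4406
n−2 ≥ 19.7189  ⇒  n ≥ 21.7189
Smallest integer n = 22

22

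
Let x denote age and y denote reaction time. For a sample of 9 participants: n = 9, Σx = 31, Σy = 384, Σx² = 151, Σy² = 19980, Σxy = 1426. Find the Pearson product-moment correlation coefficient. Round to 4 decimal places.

Numerator: nΣxy − (Σx)(Σy) = 9·1426 − (31)(384) = 930
Denominator: √[(nΣx²−(Σx)²)(nΣy²−(Σy)²)]
  nΣx²−(Σx)² = 9·151 − 961 = 398;  nΣy²−(Σy)² = 9·19980 − 147456 = 32364
  √(398·32364) = √12880872 = 3588.9932
r = 930 / 3588.9932 = 0.2591

0.2591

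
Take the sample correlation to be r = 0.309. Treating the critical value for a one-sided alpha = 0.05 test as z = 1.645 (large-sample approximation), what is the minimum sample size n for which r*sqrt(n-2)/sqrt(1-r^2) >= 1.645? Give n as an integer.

Need r·√(n−2)/√(1−r²) ≥ 1.645
√(n−2) ≥ 1.645·√(1−0.095481) / 0.309 = 1.645·0.951062 / 0.309 = 5.0631
n−2 ≥ 25.6350  ⇒  n ≥ 27.6350
Smallest integer n = 28

28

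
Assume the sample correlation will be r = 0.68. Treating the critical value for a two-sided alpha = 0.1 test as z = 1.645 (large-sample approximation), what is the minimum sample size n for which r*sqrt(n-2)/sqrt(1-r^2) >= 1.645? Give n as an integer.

Need r·√(n−2)/√(1−r²) ≥ 1.645
√(n−2) ≥ 1.645·√(1−0.4624) / 0.68 = 1.645·0.733212 / 0.68 = 1.7737
n−2 ≥ 3.1460  ⇒  n ≥ 5.1460
Smallest integer n = 6

6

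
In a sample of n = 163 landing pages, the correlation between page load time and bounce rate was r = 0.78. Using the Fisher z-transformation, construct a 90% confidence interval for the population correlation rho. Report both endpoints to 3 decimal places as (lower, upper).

(0.724, 0.826)

z_r = atanh(0.78) = 1.045371;  SE = 1/√(n−3) = 1/√160 = 0.079057
z-limits: 1.045371 ± 1.645·0.079057 = 1.045371 ± 0.130049 = [0.915322, 1.175420]
ρ-limits: (tanh 0.915322, tanh 1.175420) = (0.724, 0.826)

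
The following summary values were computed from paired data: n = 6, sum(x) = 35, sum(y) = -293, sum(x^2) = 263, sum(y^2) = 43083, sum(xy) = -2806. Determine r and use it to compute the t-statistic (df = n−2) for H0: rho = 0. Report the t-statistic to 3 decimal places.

-3.134

S_xy = nΣxy − ΣxΣy = 6·(-2806) − 35·(-293) = -16836 − (-10255) = -6581
S_xx = nΣx² − (Σx)² = 6·263 − 35² = 1578 − 1225 = 353
S_yy = nΣy² − (Σy)² = 6·43083 − (-293)² = 258498 − 85849 = 172649
r = S_xy / √(S_xx·S_yy) = -6581 / √(353·172649) = -6581 / √60945097 = -6581 / 7806.7341 = -0.8430
t = r·√(n−2)/√(1−r²) = -0.8430·√4 / √(1−0.710649) = -1.686000 / 0.537914 = -3.134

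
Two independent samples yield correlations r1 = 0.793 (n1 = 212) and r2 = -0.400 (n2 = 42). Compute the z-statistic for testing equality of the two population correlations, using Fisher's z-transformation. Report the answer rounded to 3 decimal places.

z1 = atanh(0.793) = 1.079463,  z2 = atanh(-0.400) = -0.423649
SE = √(1/(n1−3) + 1/(n2−3)) = √(1/209 + 1/39) = √(0.0047847 + 0.0256410) = √0.0304257 = 0.174430
z = (z1 − z2)/SE = (1.079463 − (-0.423649)) / 0.174430 = 1.503112 / 0.174430 = 8.617

8.617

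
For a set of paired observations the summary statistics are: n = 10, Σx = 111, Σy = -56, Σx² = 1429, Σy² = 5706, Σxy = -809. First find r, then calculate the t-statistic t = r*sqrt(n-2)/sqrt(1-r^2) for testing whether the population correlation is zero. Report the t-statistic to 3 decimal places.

-0.523

S_xy = nΣxy − ΣxΣy = 10·(-809) − 111·(-56) = -8090 − (-6216) = -1874
S_xx = nΣx² − (Σx)² = 10·1429 − 111² = 14290 − 12321 = 1969
S_yy = nΣy² − (Σy)² = 10·5706 − (-56)² = 57060 − 3136 = 53924
r = S_xy / √(S_xx·S_yy) = -1874 / √(1969·53924) = -1874 / √106176356 = -1874 / 10304.1912 = -0.1819
t = r·√(n−2)/√(1−r²) = -0.1819·√8 / √(1−0.033088) = -0.514491 / 0.983317 = -0.523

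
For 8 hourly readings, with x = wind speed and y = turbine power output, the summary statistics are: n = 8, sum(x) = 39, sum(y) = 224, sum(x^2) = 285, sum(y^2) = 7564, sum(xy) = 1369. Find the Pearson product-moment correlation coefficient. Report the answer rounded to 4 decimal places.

0.7912

Numerator: nΣxy − (Σx)(Σy) = 8·1369 − (39)(224) = 2216
Denominator: √[(nΣx²−(Σx)²)(nΣy²−(Σy)²)]
  nΣx²−(Σx)² = 8·285 − 1521 = 759;  nΣy²−(Σy)² = 8·7564 − 50176 = 10336
  √(759·10336) = √7845024 = 2800.8970
r = 2216 / 2800.8970 = 0.7912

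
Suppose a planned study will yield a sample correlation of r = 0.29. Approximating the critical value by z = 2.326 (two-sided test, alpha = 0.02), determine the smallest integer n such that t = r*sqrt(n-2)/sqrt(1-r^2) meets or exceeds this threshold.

Need r·√(n−2)/√(1−r²) ≥ 2.326
√(n−2) ≥ 2.326·√(1−0.0841) / 0.29 = 2.326·0.957027 / 0.29 = 7.6760
n−2 ≥ 58.9210  ⇒  n ≥ 60.9210
Smallest integer n = 61

61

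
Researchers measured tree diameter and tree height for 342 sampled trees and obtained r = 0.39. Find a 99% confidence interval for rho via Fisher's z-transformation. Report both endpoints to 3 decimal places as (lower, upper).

(0.265, 0.502)

z_r = atanh(0.39) = 0.411800;  SE = 1/√(n−3) = 1/√339 = 0.054313
z-limits: 0.411800 ± 2.576·0.054313 = 0.411800 ± 0.139910 = [0.271890, 0.551710]
ρ-limits: (tanh 0.271890, tanh 0.551710) = (0.265, 0.502)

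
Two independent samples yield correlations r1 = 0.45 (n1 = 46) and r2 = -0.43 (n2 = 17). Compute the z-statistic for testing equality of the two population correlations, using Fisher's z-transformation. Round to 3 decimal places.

3.070

z1 = atanh(0.45) = 0.484700,  z2 = atanh(-0.43) = -0.459897
SE = √(1/(n1−3) + 1/(n2−3)) = √(1/43 + 1/14) = √(0.0232558 + 0.0714286) = √0.0946844 = 0.307708
z = (z1 − z2)/SE = (0.484700 − (-0.459897)) / 0.307708 = 0.944597 / 0.307708 = 3.070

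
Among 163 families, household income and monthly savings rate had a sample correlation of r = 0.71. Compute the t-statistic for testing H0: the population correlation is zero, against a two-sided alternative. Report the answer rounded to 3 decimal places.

t = r·√(n−2) / √(1−r²) with r = 0.71, n = 163
  = 0.71·√161 / √(1 − 0.5041)
  = 0.71·12.688578 / 0.704202
  = 9.008890 / 0.704202 = 12.793

12.793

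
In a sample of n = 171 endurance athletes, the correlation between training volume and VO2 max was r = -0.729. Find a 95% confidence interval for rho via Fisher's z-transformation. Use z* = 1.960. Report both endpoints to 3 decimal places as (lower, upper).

z_r = atanh(-0.729) = -0.926590;  SE = 1/√(n−3) = 1/√168 = 0.077152
z-limits: -0.926590 ± 1.960·0.077152 = -0.926590 ± 0.151218 = [-1.077808, -0.775372]
ρ-limits: (tanh -1.077808, tanh -0.775372) = (-0.792, -0.650)

(-0.792, -0.650)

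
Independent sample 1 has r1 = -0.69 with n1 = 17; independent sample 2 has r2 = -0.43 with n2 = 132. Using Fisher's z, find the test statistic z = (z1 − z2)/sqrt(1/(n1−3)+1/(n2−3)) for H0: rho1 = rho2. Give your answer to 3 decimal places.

-1.379

Fisher z-transforms: z1 = atanh(-0.69) = -0.847956, z2 = atanh(-0.43) = -0.459897; difference d = -0.388059
Var(d) = 1/14 + 1/129 = 0.0714286 + 0.0077519 = 0.0791805
z = d/√Var(d) = -0.388059 / √0.0791805 = -0.388059 / 0.281390 = -1.379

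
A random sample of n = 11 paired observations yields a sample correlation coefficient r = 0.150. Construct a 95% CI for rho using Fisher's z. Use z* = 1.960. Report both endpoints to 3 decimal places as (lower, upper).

(-0.494, 0.688)

z_r = atanh(0.150) = 0.151140;  SE = 1/√(n−3) = 1/√8 = 0.353553
z-limits: 0.151140 ± 1.960·0.353553 = 0.151140 ± 0.692964 = [-0.541824, 0.844104]
ρ-limits: (tanh -0.541824, tanh 0.844104) = (-0.494, 0.688)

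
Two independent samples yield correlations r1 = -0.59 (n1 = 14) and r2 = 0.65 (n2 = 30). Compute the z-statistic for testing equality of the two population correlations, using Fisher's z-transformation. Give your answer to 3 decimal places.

-4.062

Fisher z-transforms: z1 = atanh(-0.59) = -0.677666, z2 = atanh(0.65) = 0.775299; difference d = -1.452965
Var(d) = 1/11 + 1/27 = 0.0909091 + 0.0370370 = 0.1279461
z = d/√Var(d) = -1.452965 / √0.1279461 = -1.452965 / 0.357696 = -4.062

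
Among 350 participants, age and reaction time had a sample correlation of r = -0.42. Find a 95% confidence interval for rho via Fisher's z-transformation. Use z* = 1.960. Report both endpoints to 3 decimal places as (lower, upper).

(-0.503, -0.330)

Fisher z: z_r = atanh(r) = ½·ln((1+(-0.42))/(1−(-0.42))) = -0.447692
SE(z) = 1/√(n−3) = 1/√347 = 0.053683
95% ⇒ z* = 1.960; margin = 1.960·0.053683 = 0.105219
CI on z-scale: (-0.552911, -0.342473)
Back-transform: tanh(-0.552911) = -0.502699, tanh(-0.342473) = -0.329683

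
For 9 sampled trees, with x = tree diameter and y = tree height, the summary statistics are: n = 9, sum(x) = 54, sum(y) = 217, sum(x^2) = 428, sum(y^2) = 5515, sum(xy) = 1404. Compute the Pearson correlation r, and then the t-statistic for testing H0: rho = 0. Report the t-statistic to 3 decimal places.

Numerator: nΣxy − (Σx)(Σy) = 9·1404 − (54)(217) = 918
Denominator: √[(nΣx²−(Σx)²)(nΣy²−(Σy)²)]
  nΣx²−(Σx)² = 9·428 − 2916 = 936;  nΣy²−(Σy)² = 9·5515 − 47089 = 2546
  √(936·2546) = √2383056 = 1543.7150
r = 918 / 1543.7150 = 0.5947
t = r·√(n−2)/√(1−r²) = 0.5947·√7 / √(1−0.353668) = 1.573428 / 0.803948 = 1.957

1.957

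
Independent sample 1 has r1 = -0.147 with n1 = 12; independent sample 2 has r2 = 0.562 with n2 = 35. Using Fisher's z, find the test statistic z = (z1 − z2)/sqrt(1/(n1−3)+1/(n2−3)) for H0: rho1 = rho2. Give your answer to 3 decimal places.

Fisher z-transforms: z1 = atanh(-0.147) = -0.148073, z2 = atanh(0.562) = 0.635752; difference d = -0.783825
Var(d) = 1/9 + 1/32 = 0.1111111 + 0.0312500 = 0.1423611
z = d/√Var(d) = -0.783825 / √0.1423611 = -0.783825 / 0.377308 = -2.077

-2.077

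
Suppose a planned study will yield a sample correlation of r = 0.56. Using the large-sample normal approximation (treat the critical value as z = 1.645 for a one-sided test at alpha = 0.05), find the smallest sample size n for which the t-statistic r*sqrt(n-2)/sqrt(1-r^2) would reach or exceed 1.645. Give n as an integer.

Need r·√(n−2)/√(1−r²) ≥ 1.645
√(n−2) ≥ 1.645·√(1−0.3136) / 0.56 = 1.645·0.828493 / 0.56 = 2.4337
n−2 ≥ 5.9229  ⇒  n ≥ 7.9229
Smallest integer n = 8

8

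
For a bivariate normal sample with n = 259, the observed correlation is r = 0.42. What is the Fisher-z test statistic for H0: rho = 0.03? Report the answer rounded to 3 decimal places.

z_r = atanh(0.42) = 0.447692,  z_0 = atanh(0.03) = 0.030009
SE = 1/√(n−3) = 1/√256 = 0.062500
z = (z_r − z_0)/SE = (0.447692 − 0.030009) / 0.062500 = 0.417683 / 0.062500 = 6.683

6.683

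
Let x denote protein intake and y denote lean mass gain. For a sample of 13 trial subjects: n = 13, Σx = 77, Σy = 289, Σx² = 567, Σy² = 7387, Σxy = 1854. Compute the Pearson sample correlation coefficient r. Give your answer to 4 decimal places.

0.4353

S_xy = nΣxy − ΣxΣy = 13·1854 − 77·289 = 24102 − 22253 = 1849
S_xx = nΣx² − (Σx)² = 13·567 − 77² = 7371 − 5929 = 1442
S_yy = nΣy² − (Σy)² = 13·7387 − 289² = 96031 − 83521 = 12510
r = S_xy / √(S_xx·S_yy) = 1849 / √(1442·12510) = 1849 / √18039420 = 1849 / 4247.2838 = 0.4353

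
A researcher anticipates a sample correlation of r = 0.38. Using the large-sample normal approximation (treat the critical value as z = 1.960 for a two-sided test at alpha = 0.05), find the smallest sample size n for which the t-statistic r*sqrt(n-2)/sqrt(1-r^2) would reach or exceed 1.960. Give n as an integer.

25

r√(n−2)/√(1−r²) ≥ 1.960  ⇔  n−2 ≥ (1.960)²·(1−r²)/r²
(1−r²)/r² = (1−0.1444)/0.1444 = 5.9252
n ≥ 2 + 3.8416·5.9252 = 2 + 22.7622 = 24.7622
⌈24.7622⌉ = 25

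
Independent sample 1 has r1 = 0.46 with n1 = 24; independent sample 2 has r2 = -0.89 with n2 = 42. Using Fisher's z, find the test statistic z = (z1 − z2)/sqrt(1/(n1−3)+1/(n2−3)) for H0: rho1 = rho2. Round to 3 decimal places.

7.091

Fisher z-transforms: z1 = atanh(0.46) = 0.497311, z2 = atanh(-0.89) = -1.421926; difference d = 1.919237
Var(d) = 1/21 + 1/39 = 0.0476190 + 0.0256410 = 0.0732600
z = d/√Var(d) = 1.919237 / √0.0732600 = 1.919237 / 0.270666 = 7.091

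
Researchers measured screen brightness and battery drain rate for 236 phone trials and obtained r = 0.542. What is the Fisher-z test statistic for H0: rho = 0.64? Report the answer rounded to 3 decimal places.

-2.308

Fisher z: atanh(0.542) = 0.606983, atanh(0.64) = 0.758174
z = (z_r − z_0)·√(n−3) = (0.606983 − 0.758174)·√233 = -0.151191 · 15.264338 = -2.308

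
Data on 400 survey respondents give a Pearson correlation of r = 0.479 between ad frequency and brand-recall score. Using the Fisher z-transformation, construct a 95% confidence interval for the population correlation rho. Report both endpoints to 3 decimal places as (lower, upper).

z_r = atanh(0.479) = 0.521686;  SE = 1/√(n−3) = 1/√397 = 0.050189
z-limits: 0.521686 ± 1.960·0.050189 = 0.521686 ± 0.098370 = [0.423316, 0.620056]
ρ-limits: (tanh 0.423316, tanh 0.620056) = (0.400, 0.551)

(0.400, 0.551)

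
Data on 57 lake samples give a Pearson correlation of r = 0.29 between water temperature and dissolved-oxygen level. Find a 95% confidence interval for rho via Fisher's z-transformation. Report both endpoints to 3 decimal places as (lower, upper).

Fisher z: z_r = atanh(r) = ½·ln((1+0.29)/(1−0.29)) = 0.298566
SE(z) = 1/√(n−3) = 1/√54 = 0.136083
95% ⇒ z* = 1.960; margin = 1.960·0.136083 = 0.266723
CI on z-scale: (0.031843, 0.565289)
Back-transform: tanh(0.031843) = 0.031832, tanh(0.565289) = 0.511891

(0.032, 0.512)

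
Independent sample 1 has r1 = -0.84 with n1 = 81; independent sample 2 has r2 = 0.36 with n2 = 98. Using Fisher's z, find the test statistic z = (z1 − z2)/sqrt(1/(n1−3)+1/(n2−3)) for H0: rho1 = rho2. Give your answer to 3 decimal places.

Fisher z-transforms: z1 = atanh(-0.84) = -1.221174, z2 = atanh(0.36) = 0.376886; difference d = -1.598060
Var(d) = 1/78 + 1/95 = 0.0128205 + 0.0105263 = 0.0233468
z = d/√Var(d) = -1.598060 / √0.0233468 = -1.598060 / 0.152797 = -10.459

-10.459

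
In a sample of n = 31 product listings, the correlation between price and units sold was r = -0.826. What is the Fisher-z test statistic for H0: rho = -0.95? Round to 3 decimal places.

Fisher z: atanh(-0.826) = -1.175414, atanh(-0.95) = -1.831781
z = (z_r − z_0)·√(n−3) = (-1.175414 − (-1.831781))·√28 = 0.656367 · 5.291503 = 3.473

3.473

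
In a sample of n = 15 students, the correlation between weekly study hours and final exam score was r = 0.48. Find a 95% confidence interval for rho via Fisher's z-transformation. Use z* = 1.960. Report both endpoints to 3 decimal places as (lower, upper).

z_r = atanh(0.48) = 0.522984;  SE = 1/√(n−3) = 1/√12 = 0.288675
z-limits: 0.522984 ± 1.960·0.288675 = 0.522984 ± 0.565803 = [-0.042819, 1.088787]
ρ-limits: (tanh -0.042819, tanh 1.088787) = (-0.043, 0.796)

(-0.043, 0.796)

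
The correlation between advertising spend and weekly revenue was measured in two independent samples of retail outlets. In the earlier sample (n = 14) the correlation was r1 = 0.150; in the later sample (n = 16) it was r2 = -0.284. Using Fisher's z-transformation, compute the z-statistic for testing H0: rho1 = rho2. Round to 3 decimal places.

z1 = atanh(0.150) = 0.151140,  z2 = atanh(-0.284) = -0.292028
SE = √(1/(n1−3) + 1/(n2−3)) = √(1/11 + 1/13) = √(0.0909091 + 0.0769231) = √0.1678322 = 0.409673
z = (z1 − z2)/SE = (0.151140 − (-0.292028)) / 0.409673 = 0.443168 / 0.409673 = 1.082

1.082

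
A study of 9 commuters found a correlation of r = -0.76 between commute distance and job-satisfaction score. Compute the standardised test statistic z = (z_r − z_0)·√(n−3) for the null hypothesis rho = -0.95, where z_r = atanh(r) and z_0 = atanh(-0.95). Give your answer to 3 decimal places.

Fisher z: atanh(-0.76) = -0.996215, atanh(-0.95) = -1.831781
z = (z_r − z_0)·√(n−3) = (-0.996215 − (-1.831781))·√6 = 0.835566 · 2.449490 = 2.047

2.047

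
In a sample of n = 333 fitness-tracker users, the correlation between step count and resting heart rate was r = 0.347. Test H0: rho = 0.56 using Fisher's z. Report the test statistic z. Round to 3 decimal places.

Fisher z: atanh(0.347) = 0.362029, atanh(0.56) = 0.632833
z = (z_r − z_0)·√(n−3) = (0.362029 − 0.632833)·√330 = -0.270804 · 18.165902 = -4.919

-4.919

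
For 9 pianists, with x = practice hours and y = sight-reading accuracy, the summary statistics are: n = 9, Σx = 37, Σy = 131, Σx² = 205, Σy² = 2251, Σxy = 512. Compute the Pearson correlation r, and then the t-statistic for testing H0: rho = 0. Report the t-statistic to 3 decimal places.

Numerator: nΣxy − (Σx)(Σy) = 9·512 − (37)(131) = -239
Denominator: √[(nΣx²−(Σx)²)(nΣy²−(Σy)²)]
  nΣx²−(Σx)² = 9·205 − 1369 = 476;  nΣy²−(Σy)² = 9·2251 − 17161 = 3098
  √(476·3098) = √1474648 = 1214.3509
r = -239 / 1214.3509 = -0.1968
t = r·√(n−2)/√(1−r²) = -0.1968·√7 / √(1−0.038730) = -0.520684 / 0.980444 = -0.531

-0.531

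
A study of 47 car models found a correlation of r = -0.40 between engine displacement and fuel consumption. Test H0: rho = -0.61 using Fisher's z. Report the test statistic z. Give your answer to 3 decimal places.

1.892

z_r = atanh(-0.40) = -0.423649,  z_0 = atanh(-0.61) = -0.708921
SE = 1/√(n−3) = 1/√44 = 0.150756
z = (z_r − z_0)/SE = (-0.423649 − (-0.708921)) / 0.150756 = 0.285272 / 0.150756 = 1.892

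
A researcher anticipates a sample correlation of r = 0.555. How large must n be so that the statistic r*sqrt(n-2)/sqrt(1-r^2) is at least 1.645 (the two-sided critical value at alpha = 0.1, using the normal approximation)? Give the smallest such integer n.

9

Need r·√(n−2)/√(1−r²) ≥ 1.645
√(n−2) ≥ 1.645·√(1−0.308025) / 0.555 = 1.645·0.831850 / 0.555 = 2.4656
n−2 ≥ 6.0792  ⇒  n ≥ 8.0792
Smallest integer n = 9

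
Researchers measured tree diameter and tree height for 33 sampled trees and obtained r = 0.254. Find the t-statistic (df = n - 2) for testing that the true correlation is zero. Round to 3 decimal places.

1.462

t = r·√(n−2) / √(1−r²) with r = 0.254, n = 33
  = 0.254·√31 / √(1 − 0.064516)
  = 0.254·5.567764 / 0.967204
  = 1.414212 / 0.967204 = 1.462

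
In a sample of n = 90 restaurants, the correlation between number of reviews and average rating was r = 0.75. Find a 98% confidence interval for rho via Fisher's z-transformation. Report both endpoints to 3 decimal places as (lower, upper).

z_r = atanh(0.75) = 0.972955;  SE = 1/√(n−3) = 1/√87 = 0.107211
z-limits: 0.972955 ± 2.326·0.107211 = 0.972955 ± 0.249373 = [0.723582, 1.222328]
ρ-limits: (tanh 0.723582, tanh 1.222328) = (0.619, 0.840)

(0.619, 0.840)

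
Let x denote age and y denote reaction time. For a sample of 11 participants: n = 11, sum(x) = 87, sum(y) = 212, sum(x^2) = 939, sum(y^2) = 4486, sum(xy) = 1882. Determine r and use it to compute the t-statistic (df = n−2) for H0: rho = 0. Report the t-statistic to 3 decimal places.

2.551

Numerator: nΣxy − (Σx)(Σy) = 11·1882 − (87)(212) = 2258
Denominator: √[(nΣx²−(Σx)²)(nΣy²−(Σy)²)]
  nΣx²−(Σx)² = 11·939 − 7569 = 2760;  nΣy²−(Σy)² = 11·4486 − 44944 = 4402
  √(2760·4402) = √12149520 = 3485.6162
r = 2258 / 3485.6162 = 0.6478
t = r·√(n−2)/√(1−r²) = 0.6478·√9 / √(1−0.419645) = 1.943400 / 0.761810 = 2.551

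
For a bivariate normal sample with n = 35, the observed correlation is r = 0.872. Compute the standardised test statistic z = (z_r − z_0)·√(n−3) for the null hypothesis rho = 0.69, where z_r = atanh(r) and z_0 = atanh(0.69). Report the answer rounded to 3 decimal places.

z_r = atanh(0.872) = 1.341366,  z_0 = atanh(0.69) = 0.847956
SE = 1/√(n−3) = 1/√32 = 0.176777
z = (z_r − z_0)/SE = (1.341366 − 0.847956) / 0.176777 = 0.493410 / 0.176777 = 2.791

2.791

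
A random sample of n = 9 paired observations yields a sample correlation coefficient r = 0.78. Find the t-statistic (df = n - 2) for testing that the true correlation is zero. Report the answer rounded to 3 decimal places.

3.298

t = r·√(n−2) / √(1−r²) with r = 0.78, n = 9
  = 0.78·√7 / √(1 − 0.6084)
  = 0.78·2.645751 / 0.625780
  = 2.063686 / 0.625780 = 3.298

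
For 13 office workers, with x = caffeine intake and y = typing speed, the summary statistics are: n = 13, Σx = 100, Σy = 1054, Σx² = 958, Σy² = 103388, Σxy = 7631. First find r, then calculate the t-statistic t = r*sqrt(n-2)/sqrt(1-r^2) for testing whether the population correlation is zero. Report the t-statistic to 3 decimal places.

S_xy = nΣxy − ΣxΣy = 13·7631 − 100·1054 = 99203 − 105400 = -6197
S_xx = nΣx² − (Σx)² = 13·958 − 100² = 12454 − 10000 = 2454
S_yy = nΣy² − (Σy)² = 13·103388 − 1054² = 1344044 − 1110916 = 233128
r = S_xy / √(S_xx·S_yy) = -6197 / √(2454·233128) = -6197 / √572096112 = -6197 / 23918.5307 = -0.2591
t = r·√(n−2)/√(1−r²) = -0.2591·√11 / √(1−0.067133) = -0.859337 / 0.965850 = -0.890

-0.890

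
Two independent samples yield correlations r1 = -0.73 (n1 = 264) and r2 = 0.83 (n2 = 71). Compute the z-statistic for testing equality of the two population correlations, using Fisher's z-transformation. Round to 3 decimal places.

z1 = atanh(-0.73) = -0.928727,  z2 = atanh(0.83) = 1.188136
SE = √(1/(n1−3) + 1/(n2−3)) = √(1/261 + 1/68) = √(0.0038314 + 0.0147059) = √0.0185373 = 0.136152
z = (z1 − z2)/SE = (-0.928727 − 1.188136) / 0.136152 = -2.116863 / 0.136152 = -15.548

-15.548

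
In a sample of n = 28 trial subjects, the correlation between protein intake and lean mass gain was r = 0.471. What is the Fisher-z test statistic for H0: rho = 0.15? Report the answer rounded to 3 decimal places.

1.801

Fisher z: atanh(0.471) = 0.511355, atanh(0.15) = 0.151140
z = (z_r − z_0)·√(n−3) = (0.511355 − 0.151140)·√25 = 0.360215 · 5.000000 = 1.801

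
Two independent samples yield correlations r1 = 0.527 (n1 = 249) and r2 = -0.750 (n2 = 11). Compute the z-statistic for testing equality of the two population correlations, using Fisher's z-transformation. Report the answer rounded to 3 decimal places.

4.339

Fisher z-transforms: z1 = atanh(0.527) = 0.585982, z2 = atanh(-0.750) = -0.972955; difference d = 1.558937
Var(d) = 1/246 + 1/8 = 0.0040650 + 0.1250000 = 0.1290650
z = d/√Var(d) = 1.558937 / √0.1290650 = 1.558937 / 0.359256 = 4.339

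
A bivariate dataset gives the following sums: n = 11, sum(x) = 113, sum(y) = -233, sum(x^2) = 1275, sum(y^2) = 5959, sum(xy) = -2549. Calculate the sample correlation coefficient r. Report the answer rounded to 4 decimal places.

-0.4547

S_xy = nΣxy − ΣxΣy = 11·(-2549) − 113·(-233) = -28039 − (-26329) = -1710
S_xx = nΣx² − (Σx)² = 11·1275 − 113² = 14025 − 12769 = 1256
S_yy = nΣy² − (Σy)² = 11·5959 − (-233)² = 65549 − 54289 = 11260
r = S_xy / √(S_xx·S_yy) = -1710 / √(1256·11260) = -1710 / √14142560 = -1710 / 3760.6595 = -0.4547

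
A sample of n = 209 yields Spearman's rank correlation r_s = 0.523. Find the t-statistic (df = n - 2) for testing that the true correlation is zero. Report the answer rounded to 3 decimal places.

8.828

1 − r_s² = 1 − 0.273529 = 0.726471;  √(1−r_s²) = 0.852333
√(n−2) = √207 = 14.387495
t = r_s·√(n−2)/√(1−r_s²) = 0.523 · 14.387495 / 0.852333 = 8.828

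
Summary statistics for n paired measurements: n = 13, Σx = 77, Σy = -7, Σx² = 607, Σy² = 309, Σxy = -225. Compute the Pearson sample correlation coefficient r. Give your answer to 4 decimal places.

Numerator: nΣxy − (Σx)(Σy) = 13·(-225) − (77)(-7) = -2386
Denominator: √[(nΣx²−(Σx)²)(nΣy²−(Σy)²)]
  nΣx²−(Σx)² = 13·607 − 5929 = 1962;  nΣy²−(Σy)² = 13·309 − 49 = 3968
  √(1962·3968) = √7785216 = 2790.2000
r = -2386 / 2790.2000 = -0.8551

-0.8551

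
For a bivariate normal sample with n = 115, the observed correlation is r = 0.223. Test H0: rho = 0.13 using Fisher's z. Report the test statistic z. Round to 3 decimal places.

z_r = atanh(0.223) = 0.226811,  z_0 = atanh(0.13) = 0.130740
SE = 1/√(n−3) = 1/√112 = 0.094491
z = (z_r − z_0)/SE = (0.226811 − 0.130740) / 0.094491 = 0.096071 / 0.094491 = 1.017

1.017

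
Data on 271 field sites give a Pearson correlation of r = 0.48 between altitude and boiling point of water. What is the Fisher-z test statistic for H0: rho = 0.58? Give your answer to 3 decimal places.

-2.283

z_r = atanh(0.48) = 0.522984,  z_0 = atanh(0.58) = 0.662463
SE = 1/√(n−3) = 1/√268 = 0.061085
z = (z_r − z_0)/SE = (0.522984 − 0.662463) / 0.061085 = -0.139479 / 0.061085 = -2.283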